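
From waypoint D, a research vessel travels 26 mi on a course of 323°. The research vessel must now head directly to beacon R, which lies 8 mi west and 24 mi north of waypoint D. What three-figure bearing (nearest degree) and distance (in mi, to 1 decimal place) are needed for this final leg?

067°, 8.3 mi

Leg 1 (323°, 26 mi): east 26 sin 323° = -15.65, north 26 cos 323° = 20.76
Current position: (-15.65, 20.76). Target: (-8, 24). Remaining: Δeast = 7.65, Δnorth = 3.24.
Bearing = atan2(7.65, 3.24) mod 360° = 67.07°; distance = √((7.65)² + (3.24)²) = 8.303 mi.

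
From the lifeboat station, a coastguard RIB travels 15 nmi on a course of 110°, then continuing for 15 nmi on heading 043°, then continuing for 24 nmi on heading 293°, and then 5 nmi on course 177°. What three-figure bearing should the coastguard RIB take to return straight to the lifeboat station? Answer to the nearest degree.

Leg 1 (110°, 15 nmi): east 15 sin 110° = 14.10, north 15 cos 110° = -5.13
Leg 2 (043°, 15 nmi): east 15 sin 43° = 10.23, north 15 cos 43° = 10.97
Leg 3 (293°, 24 nmi): east 24 sin 293° = -22.09, north 24 cos 293° = 9.38
Leg 4 (177°, 5 nmi): east 5 sin 177° = 0.26, north 5 cos 177° = -4.99
Net displacement: 2.49 east, 10.22 north. Direction back to start is (-2.49, -10.22): bearing = atan2(-2.49, -10.22) mod 360° = 193.71° ≈ 194°.

194°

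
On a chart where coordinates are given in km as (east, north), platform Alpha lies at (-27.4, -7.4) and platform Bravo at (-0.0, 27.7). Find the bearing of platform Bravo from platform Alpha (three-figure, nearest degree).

Δeast = -0.0 − -27.4 = 27.40; Δnorth = 27.7 − -7.4 = 35.10.
Bearing = atan2(Δeast, Δnorth) mod 360° = 37.98° ≈ 038°.

038°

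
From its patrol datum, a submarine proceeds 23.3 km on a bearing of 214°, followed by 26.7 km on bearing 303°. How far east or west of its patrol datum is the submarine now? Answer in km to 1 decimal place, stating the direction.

Leg 1 (214°, 23.3 km): east 23.3 sin 214° = -13.03, north 23.3 cos 214° = -19.32
Leg 2 (303°, 26.7 km): east 26.7 sin 303° = -22.39, north 26.7 cos 303° = 14.54
Net east component: -35.42 km.

35.4 km west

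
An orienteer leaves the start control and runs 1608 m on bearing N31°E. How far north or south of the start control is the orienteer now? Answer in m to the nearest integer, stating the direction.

Leg 1 (N31°E, 1608 m): east 1608 sin 31° = 828.18, north 1608 cos 31° = 1378.33
Net north component: 1378.33 m.

1378 m north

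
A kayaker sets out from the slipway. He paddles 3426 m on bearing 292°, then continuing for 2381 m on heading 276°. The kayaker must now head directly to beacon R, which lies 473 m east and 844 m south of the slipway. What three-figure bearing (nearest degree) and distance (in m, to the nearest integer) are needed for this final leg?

112°, 6470 m

Leg 1 (292°, 3426 m): east 3426 sin 292° = -3176.53, north 3426 cos 292° = 1283.40
Leg 2 (276°, 2381 m): east 2381 sin 276° = -2367.96, north 2381 cos 276° = 248.88
Current position: (-5544.49, 1532.28). Target: (473, -844). Remaining: Δeast = 6017.49, Δnorth = -2376.28.
Bearing = atan2(6017.49, -2376.28) mod 360° = 111.55°; distance = √((6017.49)² + (-2376.28)²) = 6469.691 m.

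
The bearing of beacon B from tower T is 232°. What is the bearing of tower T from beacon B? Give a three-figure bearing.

052°

Back-bearing = 232° − 180° = 052°.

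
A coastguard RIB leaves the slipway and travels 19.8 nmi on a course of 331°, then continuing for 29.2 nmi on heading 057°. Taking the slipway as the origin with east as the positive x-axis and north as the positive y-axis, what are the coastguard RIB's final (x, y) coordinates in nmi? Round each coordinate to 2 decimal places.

Leg 1 (331°, 19.8 nmi): east 19.8 sin 331° = -9.60, north 19.8 cos 331° = 17.32
Leg 2 (057°, 29.2 nmi): east 29.2 sin 57° = 24.49, north 29.2 cos 57° = 15.90
Summing: 14.89 nmi east, 33.22 nmi north → (14.89, 33.22).

(14.89, 33.22)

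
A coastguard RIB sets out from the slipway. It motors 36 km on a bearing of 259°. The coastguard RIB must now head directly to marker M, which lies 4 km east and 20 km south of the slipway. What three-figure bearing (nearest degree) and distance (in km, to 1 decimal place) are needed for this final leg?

Leg 1 (259°, 36 km): east 36 sin 259° = -35.34, north 36 cos 259° = -6.87
Current position: (-35.34, -6.87). Target: (4, -20). Remaining: Δeast = 39.34, Δnorth = -13.13.
Bearing = atan2(39.34, -13.13) mod 360° = 108.46°; distance = √((39.34)² + (-13.13)²) = 41.472 km.

108°, 41.5 km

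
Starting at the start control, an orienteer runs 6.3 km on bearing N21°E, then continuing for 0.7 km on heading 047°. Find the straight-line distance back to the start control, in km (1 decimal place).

Leg 1 (N21°E, 6.3 km): east 6.3 sin 21° = 2.26, north 6.3 cos 21° = 5.88
Leg 2 (047°, 0.7 km): east 0.7 sin 47° = 0.51, north 0.7 cos 47° = 0.48
Net: 2.77 east, 6.36 north. Distance = √((2.77)² + (6.36)²) = 6.936 km.

6.9 km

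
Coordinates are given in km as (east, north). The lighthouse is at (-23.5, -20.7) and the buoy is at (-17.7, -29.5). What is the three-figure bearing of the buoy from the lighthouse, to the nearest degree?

Δeast = -17.7 − -23.5 = 5.80; Δnorth = -29.5 − -20.7 = -8.80.
Bearing = atan2(Δeast, Δnorth) mod 360° = 146.61° ≈ 147°.

147°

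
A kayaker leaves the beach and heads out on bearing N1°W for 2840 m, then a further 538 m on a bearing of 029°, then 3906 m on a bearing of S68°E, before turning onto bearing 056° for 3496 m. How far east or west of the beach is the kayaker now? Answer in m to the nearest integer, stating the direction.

Leg 1 (N1°W, 2840 m): east 2840 sin 359° = -49.56, north 2840 cos 359° = 2839.57
Leg 2 (029°, 538 m): east 538 sin 29° = 260.83, north 538 cos 29° = 470.55
Leg 3 (S68°E, 3906 m): east 3906 sin 112° = 3621.58, north 3906 cos 112° = -1463.21
Leg 4 (056°, 3496 m): east 3496 sin 56° = 2898.32, north 3496 cos 56° = 1954.94
Net east component: 6731.16 m.

6731 m east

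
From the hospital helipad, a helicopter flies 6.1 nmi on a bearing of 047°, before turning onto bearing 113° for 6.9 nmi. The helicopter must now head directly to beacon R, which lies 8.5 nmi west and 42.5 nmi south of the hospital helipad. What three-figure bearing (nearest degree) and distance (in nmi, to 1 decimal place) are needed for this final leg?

Leg 1 (047°, 6.1 nmi): east 6.1 sin 47° = 4.46, north 6.1 cos 47° = 4.16
Leg 2 (113°, 6.9 nmi): east 6.9 sin 113° = 6.35, north 6.9 cos 113° = -2.70
Current position: (10.81, 1.46). Target: (-8.5, -42.5). Remaining: Δeast = -19.31, Δnorth = -43.96.
Bearing = atan2(-19.31, -43.96) mod 360° = 203.72°; distance = √((-19.31)² + (-43.96)²) = 48.019 nmi.

204°, 48.0 nmi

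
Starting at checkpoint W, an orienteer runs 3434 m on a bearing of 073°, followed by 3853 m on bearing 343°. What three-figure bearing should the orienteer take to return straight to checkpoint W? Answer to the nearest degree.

205°

Leg 1 (073°, 3434 m): east 3434 sin 73° = 3283.95, north 3434 cos 73° = 1004.00
Leg 2 (343°, 3853 m): east 3853 sin 343° = -1126.51, north 3853 cos 343° = 3684.64
Net displacement: 2157.44 east, 4688.65 north. Direction back to start is (-2157.44, -4688.65): bearing = atan2(-2157.44, -4688.65) mod 360° = 204.71° ≈ 205°.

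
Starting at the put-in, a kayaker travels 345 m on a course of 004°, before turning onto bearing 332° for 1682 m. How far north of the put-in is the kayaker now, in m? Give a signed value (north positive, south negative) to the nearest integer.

Leg 1 (004°, 345 m): east 345 sin 4° = 24.07, north 345 cos 4° = 344.16
Leg 2 (332°, 1682 m): east 1682 sin 332° = -789.65, north 1682 cos 332° = 1485.12
Net north component: 1829.28 m.

1829 m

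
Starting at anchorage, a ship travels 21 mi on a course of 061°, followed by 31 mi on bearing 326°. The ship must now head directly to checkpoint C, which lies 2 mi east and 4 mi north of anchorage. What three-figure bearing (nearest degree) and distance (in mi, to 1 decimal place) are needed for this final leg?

178°, 31.9 mi

Leg 1 (061°, 21 mi): east 21 sin 61° = 18.37, north 21 cos 61° = 10.18
Leg 2 (326°, 31 mi): east 31 sin 326° = -17.33, north 31 cos 326° = 25.70
Current position: (1.03, 35.88). Target: (2, 4). Remaining: Δeast = 0.97, Δnorth = -31.88.
Bearing = atan2(0.97, -31.88) mod 360° = 178.26°; distance = √((0.97)² + (-31.88)²) = 31.896 mi.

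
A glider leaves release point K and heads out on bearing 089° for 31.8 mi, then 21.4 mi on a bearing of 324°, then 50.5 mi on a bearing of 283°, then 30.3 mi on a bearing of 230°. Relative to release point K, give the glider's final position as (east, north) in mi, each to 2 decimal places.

Leg 1 (089°, 31.8 mi): east 31.8 sin 89° = 31.80, north 31.8 cos 89° = 0.55
Leg 2 (324°, 21.4 mi): east 21.4 sin 324° = -12.58, north 21.4 cos 324° = 17.31
Leg 3 (283°, 50.5 mi): east 50.5 sin 283° = -49.21, north 50.5 cos 283° = 11.36
Leg 4 (230°, 30.3 mi): east 30.3 sin 230° = -23.21, north 30.3 cos 230° = -19.48
Summing: -53.20 mi east, 9.75 mi north → (-53.20, 9.75).

(-53.20, 9.75)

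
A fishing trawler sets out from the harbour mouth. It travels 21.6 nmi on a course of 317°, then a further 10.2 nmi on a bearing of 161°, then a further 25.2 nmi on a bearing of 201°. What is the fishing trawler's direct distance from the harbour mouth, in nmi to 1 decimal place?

26.8 nmi

Leg 1 (317°, 21.6 nmi): east 21.6 sin 317° = -14.73, north 21.6 cos 317° = 15.80
Leg 2 (161°, 10.2 nmi): east 10.2 sin 161° = 3.32, north 10.2 cos 161° = -9.64
Leg 3 (201°, 25.2 nmi): east 25.2 sin 201° = -9.03, north 25.2 cos 201° = -23.53
Net: -20.44 east, -17.37 north. Distance = √((-20.44)² + (-17.37)²) = 26.827 nmi.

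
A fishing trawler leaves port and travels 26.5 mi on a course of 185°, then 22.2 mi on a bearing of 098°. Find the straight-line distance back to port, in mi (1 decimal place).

Leg 1 (185°, 26.5 mi): east 26.5 sin 185° = -2.31, north 26.5 cos 185° = -26.40
Leg 2 (098°, 22.2 mi): east 22.2 sin 98° = 21.98, north 22.2 cos 98° = -3.09
Net: 19.67 east, -29.49 north. Distance = √((19.67)² + (-29.49)²) = 35.450 mi.

35.4 mi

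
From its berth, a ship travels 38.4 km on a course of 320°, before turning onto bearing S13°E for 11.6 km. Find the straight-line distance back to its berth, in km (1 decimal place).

Leg 1 (320°, 38.4 km): east 38.4 sin 320° = -24.68, north 38.4 cos 320° = 29.42
Leg 2 (S13°E, 11.6 km): east 11.6 sin 167° = 2.61, north 11.6 cos 167° = -11.30
Net: -22.07 east, 18.11 north. Distance = √((-22.07)² + (18.11)²) = 28.554 km.

28.6 km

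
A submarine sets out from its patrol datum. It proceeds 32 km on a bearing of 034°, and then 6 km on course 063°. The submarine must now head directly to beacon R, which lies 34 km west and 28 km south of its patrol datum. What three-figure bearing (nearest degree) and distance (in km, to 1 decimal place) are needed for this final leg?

225°, 81.0 km

Leg 1 (034°, 32 km): east 32 sin 34° = 17.89, north 32 cos 34° = 26.53
Leg 2 (063°, 6 km): east 6 sin 63° = 5.35, north 6 cos 63° = 2.72
Current position: (23.24, 29.25). Target: (-34, -28). Remaining: Δeast = -57.24, Δnorth = -57.25.
Bearing = atan2(-57.24, -57.25) mod 360° = 224.99°; distance = √((-57.24)² + (-57.25)²) = 80.959 km.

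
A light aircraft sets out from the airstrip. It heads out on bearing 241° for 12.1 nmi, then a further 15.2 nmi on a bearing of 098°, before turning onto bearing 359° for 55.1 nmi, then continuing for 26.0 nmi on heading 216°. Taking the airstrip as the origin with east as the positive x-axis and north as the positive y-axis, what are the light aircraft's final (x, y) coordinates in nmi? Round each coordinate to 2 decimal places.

Leg 1 (241°, 12.1 nmi): east 12.1 sin 241° = -10.58, north 12.1 cos 241° = -5.87
Leg 2 (098°, 15.2 nmi): east 15.2 sin 98° = 15.05, north 15.2 cos 98° = -2.12
Leg 3 (359°, 55.1 nmi): east 55.1 sin 359° = -0.96, north 55.1 cos 359° = 55.09
Leg 4 (216°, 26.0 nmi): east 26.0 sin 216° = -15.28, north 26.0 cos 216° = -21.03
Summing: -11.77 nmi east, 26.08 nmi north → (-11.77, 26.08).

(-11.77, 26.08)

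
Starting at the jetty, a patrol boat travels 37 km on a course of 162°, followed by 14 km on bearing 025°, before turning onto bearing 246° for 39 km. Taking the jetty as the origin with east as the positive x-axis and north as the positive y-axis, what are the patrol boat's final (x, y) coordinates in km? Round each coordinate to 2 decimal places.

Leg 1 (162°, 37 km): east 37 sin 162° = 11.43, north 37 cos 162° = -35.19
Leg 2 (025°, 14 km): east 14 sin 25° = 5.92, north 14 cos 25° = 12.69
Leg 3 (246°, 39 km): east 39 sin 246° = -35.63, north 39 cos 246° = -15.86
Summing: -18.28 km east, -38.36 km north → (-18.28, -38.36).

(-18.28, -38.36)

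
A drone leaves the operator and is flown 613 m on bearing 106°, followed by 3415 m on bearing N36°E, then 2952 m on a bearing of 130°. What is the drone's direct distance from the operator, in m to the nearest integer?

Leg 1 (106°, 613 m): east 613 sin 106° = 589.25, north 613 cos 106° = -168.97
Leg 2 (N36°E, 3415 m): east 3415 sin 36° = 2007.29, north 3415 cos 36° = 2762.79
Leg 3 (130°, 2952 m): east 2952 sin 130° = 2261.36, north 2952 cos 130° = -1897.51
Net: 4857.90 east, 696.32 north. Distance = √((4857.90)² + (696.32)²) = 4907.554 m.

4908 m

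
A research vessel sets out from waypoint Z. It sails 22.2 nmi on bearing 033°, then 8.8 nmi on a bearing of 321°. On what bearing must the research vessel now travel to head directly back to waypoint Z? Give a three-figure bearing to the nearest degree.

Leg 1 (033°, 22.2 nmi): east 22.2 sin 33° = 12.09, north 22.2 cos 33° = 18.62
Leg 2 (321°, 8.8 nmi): east 8.8 sin 321° = -5.54, north 8.8 cos 321° = 6.84
Net displacement: 6.55 east, 25.46 north. Direction back to start is (-6.55, -25.46): bearing = atan2(-6.55, -25.46) mod 360° = 194.44° ≈ 194°.

194°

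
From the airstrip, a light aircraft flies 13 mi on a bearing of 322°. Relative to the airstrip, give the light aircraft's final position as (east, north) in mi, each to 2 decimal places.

(-8.00, 10.24)

Leg 1 (322°, 13 mi): east 13 sin 322° = -8.00, north 13 cos 322° = 10.24
Summing: -8.00 mi east, 10.24 mi north → (-8.00, 10.24).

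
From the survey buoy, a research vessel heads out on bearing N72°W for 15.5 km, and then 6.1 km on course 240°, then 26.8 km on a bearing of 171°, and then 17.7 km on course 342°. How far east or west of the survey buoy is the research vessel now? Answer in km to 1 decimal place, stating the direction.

Leg 1 (N72°W, 15.5 km): east 15.5 sin 288° = -14.74, north 15.5 cos 288° = 4.79
Leg 2 (240°, 6.1 km): east 6.1 sin 240° = -5.28, north 6.1 cos 240° = -3.05
Leg 3 (171°, 26.8 km): east 26.8 sin 171° = 4.19, north 26.8 cos 171° = -26.47
Leg 4 (342°, 17.7 km): east 17.7 sin 342° = -5.47, north 17.7 cos 342° = 16.83
Net east component: -21.30 km.

21.3 km west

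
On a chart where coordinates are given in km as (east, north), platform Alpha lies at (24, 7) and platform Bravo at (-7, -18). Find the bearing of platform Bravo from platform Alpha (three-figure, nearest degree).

231°

Δeast = -7 − 24 = -31.00; Δnorth = -18 − 7 = -25.00.
Bearing = atan2(Δeast, Δnorth) mod 360° = 231.12° ≈ 231°.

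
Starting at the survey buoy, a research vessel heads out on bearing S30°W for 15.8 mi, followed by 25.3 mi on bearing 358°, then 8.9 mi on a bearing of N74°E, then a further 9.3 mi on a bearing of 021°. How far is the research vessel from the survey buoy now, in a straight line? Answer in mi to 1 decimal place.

22.9 mi

Leg 1 (S30°W, 15.8 mi): east 15.8 sin 210° = -7.90, north 15.8 cos 210° = -13.68
Leg 2 (358°, 25.3 mi): east 25.3 sin 358° = -0.88, north 25.3 cos 358° = 25.28
Leg 3 (N74°E, 8.9 mi): east 8.9 sin 74° = 8.56, north 8.9 cos 74° = 2.45
Leg 4 (021°, 9.3 mi): east 9.3 sin 21° = 3.33, north 9.3 cos 21° = 8.68
Net: 3.11 east, 22.74 north. Distance = √((3.11)² + (22.74)²) = 22.948 mi.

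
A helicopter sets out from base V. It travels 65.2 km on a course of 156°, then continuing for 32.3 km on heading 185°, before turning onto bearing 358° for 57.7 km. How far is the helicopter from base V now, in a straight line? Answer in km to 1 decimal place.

40.4 km

Leg 1 (156°, 65.2 km): east 65.2 sin 156° = 26.52, north 65.2 cos 156° = -59.56
Leg 2 (185°, 32.3 km): east 32.3 sin 185° = -2.82, north 32.3 cos 185° = -32.18
Leg 3 (358°, 57.7 km): east 57.7 sin 358° = -2.01, north 57.7 cos 358° = 57.66
Net: 21.69 east, -34.08 north. Distance = √((21.69)² + (-34.08)²) = 40.393 km.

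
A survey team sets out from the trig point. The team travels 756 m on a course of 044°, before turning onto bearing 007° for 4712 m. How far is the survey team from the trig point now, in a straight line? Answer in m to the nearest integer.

Leg 1 (044°, 756 m): east 756 sin 44° = 525.16, north 756 cos 44° = 543.82
Leg 2 (007°, 4712 m): east 4712 sin 7° = 574.25, north 4712 cos 7° = 4676.88
Net: 1099.41 east, 5220.70 north. Distance = √((1099.41)² + (5220.70)²) = 5335.203 m.

5335 m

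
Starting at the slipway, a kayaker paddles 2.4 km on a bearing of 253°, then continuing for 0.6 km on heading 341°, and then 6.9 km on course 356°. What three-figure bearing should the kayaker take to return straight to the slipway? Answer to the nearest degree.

Leg 1 (253°, 2.4 km): east 2.4 sin 253° = -2.30, north 2.4 cos 253° = -0.70
Leg 2 (341°, 0.6 km): east 0.6 sin 341° = -0.20, north 0.6 cos 341° = 0.57
Leg 3 (356°, 6.9 km): east 6.9 sin 356° = -0.48, north 6.9 cos 356° = 6.88
Net displacement: -2.97 east, 6.75 north. Direction back to start is (2.97, -6.75): bearing = atan2(2.97, -6.75) mod 360° = 156.23° ≈ 156°.

156°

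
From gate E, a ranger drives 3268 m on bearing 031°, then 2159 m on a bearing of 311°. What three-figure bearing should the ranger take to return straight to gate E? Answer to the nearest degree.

Leg 1 (031°, 3268 m): east 3268 sin 31° = 1683.14, north 3268 cos 31° = 2801.22
Leg 2 (311°, 2159 m): east 2159 sin 311° = -1629.42, north 2159 cos 311° = 1416.43
Net displacement: 53.73 east, 4217.65 north. Direction back to start is (-53.73, -4217.65): bearing = atan2(-53.73, -4217.65) mod 360° = 180.73° ≈ 181°.

181°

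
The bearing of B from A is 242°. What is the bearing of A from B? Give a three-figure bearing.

062°

Back-bearing = 242° − 180° = 062°.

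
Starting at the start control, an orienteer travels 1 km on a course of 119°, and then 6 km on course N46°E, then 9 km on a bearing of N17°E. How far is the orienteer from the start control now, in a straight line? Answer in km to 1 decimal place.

14.6 km

Leg 1 (119°, 1 km): east 1 sin 119° = 0.87, north 1 cos 119° = -0.48
Leg 2 (N46°E, 6 km): east 6 sin 46° = 4.32, north 6 cos 46° = 4.17
Leg 3 (N17°E, 9 km): east 9 sin 17° = 2.63, north 9 cos 17° = 8.61
Net: 7.82 east, 12.29 north. Distance = √((7.82)² + (12.29)²) = 14.568 km.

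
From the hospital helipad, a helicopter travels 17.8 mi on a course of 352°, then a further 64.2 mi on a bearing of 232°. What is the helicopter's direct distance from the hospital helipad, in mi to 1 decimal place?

57.4 mi

Leg 1 (352°, 17.8 mi): east 17.8 sin 352° = -2.48, north 17.8 cos 352° = 17.63
Leg 2 (232°, 64.2 mi): east 64.2 sin 232° = -50.59, north 64.2 cos 232° = -39.53
Net: -53.07 east, -21.90 north. Distance = √((-53.07)² + (-21.90)²) = 57.408 mi.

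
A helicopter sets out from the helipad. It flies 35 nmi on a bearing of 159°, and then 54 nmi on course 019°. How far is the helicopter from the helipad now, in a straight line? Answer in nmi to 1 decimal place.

35.3 nmi

Leg 1 (159°, 35 nmi): east 35 sin 159° = 12.54, north 35 cos 159° = -32.68
Leg 2 (019°, 54 nmi): east 54 sin 19° = 17.58, north 54 cos 19° = 51.06
Net: 30.12 east, 18.38 north. Distance = √((30.12)² + (18.38)²) = 35.290 nmi.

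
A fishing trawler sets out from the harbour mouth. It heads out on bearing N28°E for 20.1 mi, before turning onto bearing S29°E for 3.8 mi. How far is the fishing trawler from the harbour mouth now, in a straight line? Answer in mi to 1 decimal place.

Leg 1 (N28°E, 20.1 mi): east 20.1 sin 28° = 9.44, north 20.1 cos 28° = 17.75
Leg 2 (S29°E, 3.8 mi): east 3.8 sin 151° = 1.84, north 3.8 cos 151° = -3.32
Net: 11.28 east, 14.42 north. Distance = √((11.28)² + (14.42)²) = 18.310 mi.

18.3 mi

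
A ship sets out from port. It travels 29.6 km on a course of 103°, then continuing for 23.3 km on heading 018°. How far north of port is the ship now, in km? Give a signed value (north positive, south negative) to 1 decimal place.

Leg 1 (103°, 29.6 km): east 29.6 sin 103° = 28.84, north 29.6 cos 103° = -6.66
Leg 2 (018°, 23.3 km): east 23.3 sin 18° = 7.20, north 23.3 cos 18° = 22.16
Net north component: 15.50 km.

15.5 km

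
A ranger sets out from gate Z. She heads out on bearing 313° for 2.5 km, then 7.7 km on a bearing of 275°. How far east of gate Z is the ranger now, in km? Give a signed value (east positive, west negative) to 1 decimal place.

-9.5 km

Leg 1 (313°, 2.5 km): east 2.5 sin 313° = -1.83, north 2.5 cos 313° = 1.70
Leg 2 (275°, 7.7 km): east 7.7 sin 275° = -7.67, north 7.7 cos 275° = 0.67
Net east component: -9.50 km.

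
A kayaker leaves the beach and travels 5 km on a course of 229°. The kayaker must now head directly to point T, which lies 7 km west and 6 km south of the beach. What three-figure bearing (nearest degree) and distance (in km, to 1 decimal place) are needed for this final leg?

Leg 1 (229°, 5 km): east 5 sin 229° = -3.77, north 5 cos 229° = -3.28
Current position: (-3.77, -3.28). Target: (-7, -6). Remaining: Δeast = -3.23, Δnorth = -2.72.
Bearing = atan2(-3.23, -2.72) mod 360° = 229.87°; distance = √((-3.23)² + (-2.72)²) = 4.220 km.

230°, 4.2 km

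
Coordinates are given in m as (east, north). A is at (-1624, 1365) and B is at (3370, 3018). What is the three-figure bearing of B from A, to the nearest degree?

072°

Δeast = 3370 − -1624 = 4994.00; Δnorth = 3018 − 1365 = 1653.00.
Bearing = atan2(Δeast, Δnorth) mod 360° = 71.69° ≈ 072°.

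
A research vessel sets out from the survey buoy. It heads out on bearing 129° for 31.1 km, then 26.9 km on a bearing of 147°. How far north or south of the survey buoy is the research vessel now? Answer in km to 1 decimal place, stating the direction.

Leg 1 (129°, 31.1 km): east 31.1 sin 129° = 24.17, north 31.1 cos 129° = -19.57
Leg 2 (147°, 26.9 km): east 26.9 sin 147° = 14.65, north 26.9 cos 147° = -22.56
Net north component: -42.13 km.

42.1 km south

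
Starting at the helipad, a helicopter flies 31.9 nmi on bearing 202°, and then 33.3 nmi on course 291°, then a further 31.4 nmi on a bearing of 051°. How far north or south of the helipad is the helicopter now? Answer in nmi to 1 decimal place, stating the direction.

2.1 nmi north

Leg 1 (202°, 31.9 nmi): east 31.9 sin 202° = -11.95, north 31.9 cos 202° = -29.58
Leg 2 (291°, 33.3 nmi): east 33.3 sin 291° = -31.09, north 33.3 cos 291° = 11.93
Leg 3 (051°, 31.4 nmi): east 31.4 sin 51° = 24.40, north 31.4 cos 51° = 19.76
Net north component: 2.12 nmi.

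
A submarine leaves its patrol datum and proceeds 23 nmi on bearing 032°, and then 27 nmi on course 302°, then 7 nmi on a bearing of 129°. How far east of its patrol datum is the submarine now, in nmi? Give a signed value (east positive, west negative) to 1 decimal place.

-5.3 nmi

Leg 1 (032°, 23 nmi): east 23 sin 32° = 12.19, north 23 cos 32° = 19.51
Leg 2 (302°, 27 nmi): east 27 sin 302° = -22.90, north 27 cos 302° = 14.31
Leg 3 (129°, 7 nmi): east 7 sin 129° = 5.44, north 7 cos 129° = -4.41
Net east component: -5.27 nmi.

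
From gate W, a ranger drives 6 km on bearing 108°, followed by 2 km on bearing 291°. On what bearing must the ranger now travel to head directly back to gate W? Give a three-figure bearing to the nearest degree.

Leg 1 (108°, 6 km): east 6 sin 108° = 5.71, north 6 cos 108° = -1.85
Leg 2 (291°, 2 km): east 2 sin 291° = -1.87, north 2 cos 291° = 0.72
Net displacement: 3.84 east, -1.14 north. Direction back to start is (-3.84, 1.14): bearing = atan2(-3.84, 1.14) mod 360° = 286.50° ≈ 287°.

287°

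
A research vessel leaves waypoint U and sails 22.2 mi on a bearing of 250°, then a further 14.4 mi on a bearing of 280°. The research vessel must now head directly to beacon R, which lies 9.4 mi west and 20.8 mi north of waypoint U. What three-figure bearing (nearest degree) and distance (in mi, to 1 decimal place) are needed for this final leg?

Leg 1 (250°, 22.2 mi): east 22.2 sin 250° = -20.86, north 22.2 cos 250° = -7.59
Leg 2 (280°, 14.4 mi): east 14.4 sin 280° = -14.18, north 14.4 cos 280° = 2.50
Current position: (-35.04, -5.09). Target: (-9.4, 20.8). Remaining: Δeast = 25.64, Δnorth = 25.89.
Bearing = atan2(25.64, 25.89) mod 360° = 44.72°; distance = √((25.64)² + (25.89)²) = 36.441 mi.

045°, 36.4 mi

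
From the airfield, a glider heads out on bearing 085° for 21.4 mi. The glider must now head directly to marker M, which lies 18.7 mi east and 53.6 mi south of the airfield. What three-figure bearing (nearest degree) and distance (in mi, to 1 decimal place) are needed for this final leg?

Leg 1 (085°, 21.4 mi): east 21.4 sin 85° = 21.32, north 21.4 cos 85° = 1.87
Current position: (21.32, 1.87). Target: (18.7, -53.6). Remaining: Δeast = -2.62, Δnorth = -55.47.
Bearing = atan2(-2.62, -55.47) mod 360° = 182.70°; distance = √((-2.62)² + (-55.47)²) = 55.527 mi.

183°, 55.5 mi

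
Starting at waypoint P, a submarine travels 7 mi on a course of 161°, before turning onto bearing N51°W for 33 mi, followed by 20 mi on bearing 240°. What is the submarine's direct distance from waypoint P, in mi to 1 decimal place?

40.9 mi

Leg 1 (161°, 7 mi): east 7 sin 161° = 2.28, north 7 cos 161° = -6.62
Leg 2 (N51°W, 33 mi): east 33 sin 309° = -25.65, north 33 cos 309° = 20.77
Leg 3 (240°, 20 mi): east 20 sin 240° = -17.32, north 20 cos 240° = -10.00
Net: -40.69 east, 4.15 north. Distance = √((-40.69)² + (4.15)²) = 40.898 mi.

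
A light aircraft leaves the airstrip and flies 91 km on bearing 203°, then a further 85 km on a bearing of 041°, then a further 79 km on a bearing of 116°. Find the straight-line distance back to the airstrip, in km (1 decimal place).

Leg 1 (203°, 91 km): east 91 sin 203° = -35.56, north 91 cos 203° = -83.77
Leg 2 (041°, 85 km): east 85 sin 41° = 55.77, north 85 cos 41° = 64.15
Leg 3 (116°, 79 km): east 79 sin 116° = 71.00, north 79 cos 116° = -34.63
Net: 91.21 east, -54.25 north. Distance = √((91.21)² + (-54.25)²) = 106.125 km.

106.1 km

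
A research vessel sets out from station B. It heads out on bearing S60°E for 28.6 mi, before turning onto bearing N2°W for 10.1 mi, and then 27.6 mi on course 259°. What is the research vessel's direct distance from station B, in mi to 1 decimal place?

Leg 1 (S60°E, 28.6 mi): east 28.6 sin 120° = 24.77, north 28.6 cos 120° = -14.30
Leg 2 (N2°W, 10.1 mi): east 10.1 sin 358° = -0.35, north 10.1 cos 358° = 10.09
Leg 3 (259°, 27.6 mi): east 27.6 sin 259° = -27.09, north 27.6 cos 259° = -5.27
Net: -2.68 east, -9.47 north. Distance = √((-2.68)² + (-9.47)²) = 9.844 mi.

9.8 mi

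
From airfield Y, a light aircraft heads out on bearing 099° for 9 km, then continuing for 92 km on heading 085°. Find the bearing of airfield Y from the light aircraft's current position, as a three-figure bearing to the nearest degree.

266°

Leg 1 (099°, 9 km): east 9 sin 99° = 8.89, north 9 cos 99° = -1.41
Leg 2 (085°, 92 km): east 92 sin 85° = 91.65, north 92 cos 85° = 8.02
Net displacement: 100.54 east, 6.61 north. Direction back to start is (-100.54, -6.61): bearing = atan2(-100.54, -6.61) mod 360° = 266.24° ≈ 266°.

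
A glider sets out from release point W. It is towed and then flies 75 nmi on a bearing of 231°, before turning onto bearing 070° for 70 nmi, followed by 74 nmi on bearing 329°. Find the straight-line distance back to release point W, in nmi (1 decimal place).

Leg 1 (231°, 75 nmi): east 75 sin 231° = -58.29, north 75 cos 231° = -47.20
Leg 2 (070°, 70 nmi): east 70 sin 70° = 65.78, north 70 cos 70° = 23.94
Leg 3 (329°, 74 nmi): east 74 sin 329° = -38.11, north 74 cos 329° = 63.43
Net: -30.62 east, 40.17 north. Distance = √((-30.62)² + (40.17)²) = 50.512 nmi.

50.5 nmi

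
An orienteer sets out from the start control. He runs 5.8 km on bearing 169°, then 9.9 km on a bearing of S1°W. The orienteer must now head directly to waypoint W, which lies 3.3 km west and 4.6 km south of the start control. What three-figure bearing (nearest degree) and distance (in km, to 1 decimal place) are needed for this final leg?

Leg 1 (169°, 5.8 km): east 5.8 sin 169° = 1.11, north 5.8 cos 169° = -5.69
Leg 2 (S1°W, 9.9 km): east 9.9 sin 181° = -0.17, north 9.9 cos 181° = -9.90
Current position: (0.93, -15.59). Target: (-3.3, -4.6). Remaining: Δeast = -4.23, Δnorth = 10.99.
Bearing = atan2(-4.23, 10.99) mod 360° = 338.93°; distance = √((-4.23)² + (10.99)²) = 11.779 km.

339°, 11.8 km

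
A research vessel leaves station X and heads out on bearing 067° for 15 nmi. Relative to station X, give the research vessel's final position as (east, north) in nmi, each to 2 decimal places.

Leg 1 (067°, 15 nmi): east 15 sin 67° = 13.81, north 15 cos 67° = 5.86
Summing: 13.81 nmi east, 5.86 nmi north → (13.81, 5.86).

(13.81, 5.86)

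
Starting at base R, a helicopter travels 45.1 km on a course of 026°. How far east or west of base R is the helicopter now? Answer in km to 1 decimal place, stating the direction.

Leg 1 (026°, 45.1 km): east 45.1 sin 26° = 19.77, north 45.1 cos 26° = 40.54
Net east component: 19.77 km.

19.8 km east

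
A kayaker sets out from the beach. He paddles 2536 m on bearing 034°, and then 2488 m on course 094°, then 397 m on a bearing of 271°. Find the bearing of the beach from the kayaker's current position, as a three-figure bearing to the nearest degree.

Leg 1 (034°, 2536 m): east 2536 sin 34° = 1418.11, north 2536 cos 34° = 2102.44
Leg 2 (094°, 2488 m): east 2488 sin 94° = 2481.94, north 2488 cos 94° = -173.55
Leg 3 (271°, 397 m): east 397 sin 271° = -396.94, north 397 cos 271° = 6.93
Net displacement: 3503.11 east, 1935.81 north. Direction back to start is (-3503.11, -1935.81): bearing = atan2(-3503.11, -1935.81) mod 360° = 241.08° ≈ 241°.

241°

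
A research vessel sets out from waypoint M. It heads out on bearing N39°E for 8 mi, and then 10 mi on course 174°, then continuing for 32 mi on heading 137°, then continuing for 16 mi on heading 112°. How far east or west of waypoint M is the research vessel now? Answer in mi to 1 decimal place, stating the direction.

Leg 1 (N39°E, 8 mi): east 8 sin 39° = 5.03, north 8 cos 39° = 6.22
Leg 2 (174°, 10 mi): east 10 sin 174° = 1.05, north 10 cos 174° = -9.95
Leg 3 (137°, 32 mi): east 32 sin 137° = 21.82, north 32 cos 137° = -23.40
Leg 4 (112°, 16 mi): east 16 sin 112° = 14.83, north 16 cos 112° = -5.99
Net east component: 42.74 mi.

42.7 mi east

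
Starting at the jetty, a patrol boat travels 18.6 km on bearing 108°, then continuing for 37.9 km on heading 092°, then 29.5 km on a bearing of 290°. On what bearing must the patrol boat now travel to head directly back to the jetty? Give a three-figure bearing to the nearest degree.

264°

Leg 1 (108°, 18.6 km): east 18.6 sin 108° = 17.69, north 18.6 cos 108° = -5.75
Leg 2 (092°, 37.9 km): east 37.9 sin 92° = 37.88, north 37.9 cos 92° = -1.32
Leg 3 (290°, 29.5 km): east 29.5 sin 290° = -27.72, north 29.5 cos 290° = 10.09
Net displacement: 27.85 east, 3.02 north. Direction back to start is (-27.85, -3.02): bearing = atan2(-27.85, -3.02) mod 360° = 263.81° ≈ 264°.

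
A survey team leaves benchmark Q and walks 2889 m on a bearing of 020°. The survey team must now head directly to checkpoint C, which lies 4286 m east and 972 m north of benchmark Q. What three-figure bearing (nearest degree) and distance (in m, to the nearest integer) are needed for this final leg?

Leg 1 (020°, 2889 m): east 2889 sin 20° = 988.10, north 2889 cos 20° = 2714.77
Current position: (988.10, 2714.77). Target: (4286, 972). Remaining: Δeast = 3297.90, Δnorth = -1742.77.
Bearing = atan2(3297.90, -1742.77) mod 360° = 117.85°; distance = √((3297.90)² + (-1742.77)²) = 3730.070 m.

118°, 3730 m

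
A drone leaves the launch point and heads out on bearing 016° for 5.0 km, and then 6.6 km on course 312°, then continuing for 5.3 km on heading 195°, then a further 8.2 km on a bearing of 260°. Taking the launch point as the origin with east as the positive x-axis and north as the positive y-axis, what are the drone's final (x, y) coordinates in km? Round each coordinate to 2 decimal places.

(-12.97, 2.68)

Leg 1 (016°, 5.0 km): east 5.0 sin 16° = 1.38, north 5.0 cos 16° = 4.81
Leg 2 (312°, 6.6 km): east 6.6 sin 312° = -4.90, north 6.6 cos 312° = 4.42
Leg 3 (195°, 5.3 km): east 5.3 sin 195° = -1.37, north 5.3 cos 195° = -5.12
Leg 4 (260°, 8.2 km): east 8.2 sin 260° = -8.08, north 8.2 cos 260° = -1.42
Summing: -12.97 km east, 2.68 km north → (-12.97, 2.68).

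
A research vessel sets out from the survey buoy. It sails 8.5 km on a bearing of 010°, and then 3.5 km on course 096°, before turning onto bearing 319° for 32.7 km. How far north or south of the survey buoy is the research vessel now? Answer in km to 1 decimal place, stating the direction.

32.7 km north

Leg 1 (010°, 8.5 km): east 8.5 sin 10° = 1.48, north 8.5 cos 10° = 8.37
Leg 2 (096°, 3.5 km): east 3.5 sin 96° = 3.48, north 3.5 cos 96° = -0.37
Leg 3 (319°, 32.7 km): east 32.7 sin 319° = -21.45, north 32.7 cos 319° = 24.68
Net north component: 32.68 km.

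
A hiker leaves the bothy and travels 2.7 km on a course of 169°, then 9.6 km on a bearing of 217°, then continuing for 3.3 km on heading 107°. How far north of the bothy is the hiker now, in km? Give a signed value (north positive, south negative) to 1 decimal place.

Leg 1 (169°, 2.7 km): east 2.7 sin 169° = 0.52, north 2.7 cos 169° = -2.65
Leg 2 (217°, 9.6 km): east 9.6 sin 217° = -5.78, north 9.6 cos 217° = -7.67
Leg 3 (107°, 3.3 km): east 3.3 sin 107° = 3.16, north 3.3 cos 107° = -0.96
Net north component: -11.28 km.

-11.3 km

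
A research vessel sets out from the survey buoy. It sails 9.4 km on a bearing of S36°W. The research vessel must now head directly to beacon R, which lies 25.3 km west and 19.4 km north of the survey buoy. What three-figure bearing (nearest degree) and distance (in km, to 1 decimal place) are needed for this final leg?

Leg 1 (S36°W, 9.4 km): east 9.4 sin 216° = -5.53, north 9.4 cos 216° = -7.60
Current position: (-5.53, -7.60). Target: (-25.3, 19.4). Remaining: Δeast = -19.77, Δnorth = 27.00.
Bearing = atan2(-19.77, 27.00) mod 360° = 323.79°; distance = √((-19.77)² + (27.00)²) = 33.471 km.

324°, 33.5 km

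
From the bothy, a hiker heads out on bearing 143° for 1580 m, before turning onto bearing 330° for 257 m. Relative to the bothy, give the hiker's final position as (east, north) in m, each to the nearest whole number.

Leg 1 (143°, 1580 m): east 1580 sin 143° = 950.87, north 1580 cos 143° = -1261.84
Leg 2 (330°, 257 m): east 257 sin 330° = -128.50, north 257 cos 330° = 222.57
Summing: 822.37 m east, -1039.28 m north → (822, -1039).

(822, -1039)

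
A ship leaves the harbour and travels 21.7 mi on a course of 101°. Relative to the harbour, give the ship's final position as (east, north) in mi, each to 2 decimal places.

(21.30, -4.14)

Leg 1 (101°, 21.7 mi): east 21.7 sin 101° = 21.30, north 21.7 cos 101° = -4.14
Summing: 21.30 mi east, -4.14 mi north → (21.30, -4.14).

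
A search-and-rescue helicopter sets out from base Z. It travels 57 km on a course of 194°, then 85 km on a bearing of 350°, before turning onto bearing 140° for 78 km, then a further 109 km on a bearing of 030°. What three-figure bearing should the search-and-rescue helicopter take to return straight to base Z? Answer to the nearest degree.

230°

Leg 1 (194°, 57 km): east 57 sin 194° = -13.79, north 57 cos 194° = -55.31
Leg 2 (350°, 85 km): east 85 sin 350° = -14.76, north 85 cos 350° = 83.71
Leg 3 (140°, 78 km): east 78 sin 140° = 50.14, north 78 cos 140° = -59.75
Leg 4 (030°, 109 km): east 109 sin 30° = 54.50, north 109 cos 30° = 94.40
Net displacement: 76.09 east, 63.05 north. Direction back to start is (-76.09, -63.05): bearing = atan2(-76.09, -63.05) mod 360° = 230.35° ≈ 230°.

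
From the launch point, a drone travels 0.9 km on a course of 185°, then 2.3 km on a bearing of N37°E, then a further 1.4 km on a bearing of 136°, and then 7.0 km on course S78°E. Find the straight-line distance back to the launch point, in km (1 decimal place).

Leg 1 (185°, 0.9 km): east 0.9 sin 185° = -0.08, north 0.9 cos 185° = -0.90
Leg 2 (N37°E, 2.3 km): east 2.3 sin 37° = 1.38, north 2.3 cos 37° = 1.84
Leg 3 (136°, 1.4 km): east 1.4 sin 136° = 0.97, north 1.4 cos 136° = -1.01
Leg 4 (S78°E, 7.0 km): east 7.0 sin 102° = 6.85, north 7.0 cos 102° = -1.46
Net: 9.13 east, -1.52 north. Distance = √((9.13)² + (-1.52)²) = 9.251 km.

9.3 km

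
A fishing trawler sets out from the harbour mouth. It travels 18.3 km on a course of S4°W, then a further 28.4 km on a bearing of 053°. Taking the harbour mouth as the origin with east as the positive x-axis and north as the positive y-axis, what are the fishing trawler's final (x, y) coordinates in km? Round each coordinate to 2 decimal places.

(21.40, -1.16)

Leg 1 (S4°W, 18.3 km): east 18.3 sin 184° = -1.28, north 18.3 cos 184° = -18.26
Leg 2 (053°, 28.4 km): east 28.4 sin 53° = 22.68, north 28.4 cos 53° = 17.09
Summing: 21.40 km east, -1.16 km north → (21.40, -1.16).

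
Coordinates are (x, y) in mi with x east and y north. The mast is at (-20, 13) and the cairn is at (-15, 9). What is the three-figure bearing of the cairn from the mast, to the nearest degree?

129°

Δeast = -15 − -20 = 5.00; Δnorth = 9 − 13 = -4.00.
Bearing = atan2(Δeast, Δnorth) mod 360° = 128.66° ≈ 129°.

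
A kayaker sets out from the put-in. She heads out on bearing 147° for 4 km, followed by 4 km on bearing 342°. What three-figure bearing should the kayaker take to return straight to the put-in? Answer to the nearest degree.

244°

Leg 1 (147°, 4 km): east 4 sin 147° = 2.18, north 4 cos 147° = -3.35
Leg 2 (342°, 4 km): east 4 sin 342° = -1.24, north 4 cos 342° = 3.80
Net displacement: 0.94 east, 0.45 north. Direction back to start is (-0.94, -0.45): bearing = atan2(-0.94, -0.45) mod 360° = 244.50° ≈ 244°.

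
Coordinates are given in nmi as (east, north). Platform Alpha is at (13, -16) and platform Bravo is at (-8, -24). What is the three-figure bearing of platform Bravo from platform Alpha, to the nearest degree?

249°

Δeast = -8 − 13 = -21.00; Δnorth = -24 − -16 = -8.00.
Bearing = atan2(Δeast, Δnorth) mod 360° = 249.15° ≈ 249°.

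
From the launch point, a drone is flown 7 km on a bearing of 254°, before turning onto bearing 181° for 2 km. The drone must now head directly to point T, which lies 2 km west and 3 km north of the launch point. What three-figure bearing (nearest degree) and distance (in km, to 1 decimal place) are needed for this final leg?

035°, 8.4 km

Leg 1 (254°, 7 km): east 7 sin 254° = -6.73, north 7 cos 254° = -1.93
Leg 2 (181°, 2 km): east 2 sin 181° = -0.03, north 2 cos 181° = -2.00
Current position: (-6.76, -3.93). Target: (-2, 3). Remaining: Δeast = 4.76, Δnorth = 6.93.
Bearing = atan2(4.76, 6.93) mod 360° = 34.51°; distance = √((4.76)² + (6.93)²) = 8.409 km.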